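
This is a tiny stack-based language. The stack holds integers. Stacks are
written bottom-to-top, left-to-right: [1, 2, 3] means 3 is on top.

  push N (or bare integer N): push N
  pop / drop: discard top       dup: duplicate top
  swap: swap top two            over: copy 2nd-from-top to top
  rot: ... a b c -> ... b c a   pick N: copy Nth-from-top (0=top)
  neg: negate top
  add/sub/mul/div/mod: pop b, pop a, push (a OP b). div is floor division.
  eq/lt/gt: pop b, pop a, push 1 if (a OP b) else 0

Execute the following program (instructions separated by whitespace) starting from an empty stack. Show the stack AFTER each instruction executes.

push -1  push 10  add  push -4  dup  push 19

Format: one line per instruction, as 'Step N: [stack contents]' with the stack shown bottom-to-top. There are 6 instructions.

Step 1: [-1]
Step 2: [-1, 10]
Step 3: [9]
Step 4: [9, -4]
Step 5: [9, -4, -4]
Step 6: [9, -4, -4, 19]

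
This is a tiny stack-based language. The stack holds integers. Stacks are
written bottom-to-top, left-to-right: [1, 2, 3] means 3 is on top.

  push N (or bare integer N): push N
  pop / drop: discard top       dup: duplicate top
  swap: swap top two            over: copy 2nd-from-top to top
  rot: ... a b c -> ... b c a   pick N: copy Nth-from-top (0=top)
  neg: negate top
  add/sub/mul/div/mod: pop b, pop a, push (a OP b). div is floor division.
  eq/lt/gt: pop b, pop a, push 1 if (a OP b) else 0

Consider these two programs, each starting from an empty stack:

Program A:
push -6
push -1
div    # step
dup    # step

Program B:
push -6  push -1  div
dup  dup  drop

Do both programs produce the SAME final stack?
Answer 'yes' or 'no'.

Program A trace:
  After 'push -6': [-6]
  After 'push -1': [-6, -1]
  After 'div': [6]
  After 'dup': [6, 6]
Program A final stack: [6, 6]

Program B trace:
  After 'push -6': [-6]
  After 'push -1': [-6, -1]
  After 'div': [6]
  After 'dup': [6, 6]
  After 'dup': [6, 6, 6]
  After 'drop': [6, 6]
Program B final stack: [6, 6]
Same: yes

Answer: yes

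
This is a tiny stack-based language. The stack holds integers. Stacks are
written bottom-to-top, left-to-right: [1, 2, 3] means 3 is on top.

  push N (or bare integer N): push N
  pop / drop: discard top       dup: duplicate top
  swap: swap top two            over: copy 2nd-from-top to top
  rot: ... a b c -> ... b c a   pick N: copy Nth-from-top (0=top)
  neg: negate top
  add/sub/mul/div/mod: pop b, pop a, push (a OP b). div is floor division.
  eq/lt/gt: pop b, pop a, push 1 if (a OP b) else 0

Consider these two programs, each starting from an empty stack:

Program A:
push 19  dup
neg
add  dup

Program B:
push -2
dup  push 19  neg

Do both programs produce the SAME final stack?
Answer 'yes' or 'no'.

Answer: no

Derivation:
Program A trace:
  After 'push 19': [19]
  After 'dup': [19, 19]
  After 'neg': [19, -19]
  After 'add': [0]
  After 'dup': [0, 0]
Program A final stack: [0, 0]

Program B trace:
  After 'push -2': [-2]
  After 'dup': [-2, -2]
  After 'push 19': [-2, -2, 19]
  After 'neg': [-2, -2, -19]
Program B final stack: [-2, -2, -19]
Same: no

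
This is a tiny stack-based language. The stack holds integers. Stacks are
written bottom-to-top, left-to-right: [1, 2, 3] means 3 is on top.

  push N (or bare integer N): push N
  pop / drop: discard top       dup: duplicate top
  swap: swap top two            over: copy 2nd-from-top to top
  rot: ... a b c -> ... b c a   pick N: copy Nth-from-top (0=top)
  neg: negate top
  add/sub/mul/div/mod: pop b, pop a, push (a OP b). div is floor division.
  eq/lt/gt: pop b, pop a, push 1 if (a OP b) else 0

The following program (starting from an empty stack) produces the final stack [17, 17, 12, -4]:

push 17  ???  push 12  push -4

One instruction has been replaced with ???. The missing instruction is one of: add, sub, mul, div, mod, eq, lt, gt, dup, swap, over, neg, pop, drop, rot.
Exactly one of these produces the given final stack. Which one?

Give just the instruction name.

Answer: dup

Derivation:
Stack before ???: [17]
Stack after ???:  [17, 17]
The instruction that transforms [17] -> [17, 17] is: dup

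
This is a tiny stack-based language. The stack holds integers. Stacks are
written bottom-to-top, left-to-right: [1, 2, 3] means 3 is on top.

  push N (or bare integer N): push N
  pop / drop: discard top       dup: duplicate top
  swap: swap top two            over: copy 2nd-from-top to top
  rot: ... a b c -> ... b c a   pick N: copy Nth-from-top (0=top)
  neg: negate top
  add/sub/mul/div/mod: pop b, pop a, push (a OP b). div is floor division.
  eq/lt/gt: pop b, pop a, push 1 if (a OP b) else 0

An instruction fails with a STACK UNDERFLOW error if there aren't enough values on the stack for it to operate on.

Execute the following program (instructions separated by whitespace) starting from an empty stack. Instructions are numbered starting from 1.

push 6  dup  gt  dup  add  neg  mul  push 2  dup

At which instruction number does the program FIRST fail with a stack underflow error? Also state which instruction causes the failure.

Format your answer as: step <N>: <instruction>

Answer: step 7: mul

Derivation:
Step 1 ('push 6'): stack = [6], depth = 1
Step 2 ('dup'): stack = [6, 6], depth = 2
Step 3 ('gt'): stack = [0], depth = 1
Step 4 ('dup'): stack = [0, 0], depth = 2
Step 5 ('add'): stack = [0], depth = 1
Step 6 ('neg'): stack = [0], depth = 1
Step 7 ('mul'): needs 2 value(s) but depth is 1 — STACK UNDERFLOW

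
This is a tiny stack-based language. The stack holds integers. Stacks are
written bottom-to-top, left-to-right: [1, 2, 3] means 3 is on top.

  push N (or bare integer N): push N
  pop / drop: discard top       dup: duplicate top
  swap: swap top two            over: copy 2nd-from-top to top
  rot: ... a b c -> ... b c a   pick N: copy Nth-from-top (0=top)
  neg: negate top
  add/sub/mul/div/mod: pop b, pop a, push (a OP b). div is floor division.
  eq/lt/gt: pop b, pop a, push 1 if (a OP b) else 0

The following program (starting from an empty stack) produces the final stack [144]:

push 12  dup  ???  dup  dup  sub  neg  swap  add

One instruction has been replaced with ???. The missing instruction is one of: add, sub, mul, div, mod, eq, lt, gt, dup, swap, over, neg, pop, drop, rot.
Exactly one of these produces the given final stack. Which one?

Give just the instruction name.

Answer: mul

Derivation:
Stack before ???: [12, 12]
Stack after ???:  [144]
The instruction that transforms [12, 12] -> [144] is: mul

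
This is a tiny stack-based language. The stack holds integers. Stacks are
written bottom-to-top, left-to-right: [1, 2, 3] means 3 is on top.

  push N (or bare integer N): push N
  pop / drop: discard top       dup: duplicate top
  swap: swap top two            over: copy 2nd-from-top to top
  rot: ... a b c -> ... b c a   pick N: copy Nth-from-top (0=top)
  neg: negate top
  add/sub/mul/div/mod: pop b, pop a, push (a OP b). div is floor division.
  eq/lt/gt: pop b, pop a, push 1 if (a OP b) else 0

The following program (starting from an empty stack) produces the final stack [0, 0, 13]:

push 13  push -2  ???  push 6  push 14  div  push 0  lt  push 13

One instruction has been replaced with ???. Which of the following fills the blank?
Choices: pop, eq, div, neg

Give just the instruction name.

Answer: eq

Derivation:
Stack before ???: [13, -2]
Stack after ???:  [0]
Checking each choice:
  pop: produces [13, 0, 13]
  eq: MATCH
  div: produces [-7, 0, 13]
  neg: produces [13, 2, 0, 13]


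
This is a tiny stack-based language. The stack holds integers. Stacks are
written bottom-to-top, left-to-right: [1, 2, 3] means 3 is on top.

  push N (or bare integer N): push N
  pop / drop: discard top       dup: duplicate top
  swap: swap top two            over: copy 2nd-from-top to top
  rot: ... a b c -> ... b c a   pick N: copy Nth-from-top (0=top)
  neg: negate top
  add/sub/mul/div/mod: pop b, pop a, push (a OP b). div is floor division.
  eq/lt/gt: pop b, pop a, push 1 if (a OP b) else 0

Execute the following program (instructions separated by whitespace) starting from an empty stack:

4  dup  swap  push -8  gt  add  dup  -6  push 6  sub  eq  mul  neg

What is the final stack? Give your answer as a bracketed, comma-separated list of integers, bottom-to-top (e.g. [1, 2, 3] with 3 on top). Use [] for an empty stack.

Answer: [0]

Derivation:
After 'push 4': [4]
After 'dup': [4, 4]
After 'swap': [4, 4]
After 'push -8': [4, 4, -8]
After 'gt': [4, 1]
After 'add': [5]
After 'dup': [5, 5]
After 'push -6': [5, 5, -6]
After 'push 6': [5, 5, -6, 6]
After 'sub': [5, 5, -12]
After 'eq': [5, 0]
After 'mul': [0]
After 'neg': [0]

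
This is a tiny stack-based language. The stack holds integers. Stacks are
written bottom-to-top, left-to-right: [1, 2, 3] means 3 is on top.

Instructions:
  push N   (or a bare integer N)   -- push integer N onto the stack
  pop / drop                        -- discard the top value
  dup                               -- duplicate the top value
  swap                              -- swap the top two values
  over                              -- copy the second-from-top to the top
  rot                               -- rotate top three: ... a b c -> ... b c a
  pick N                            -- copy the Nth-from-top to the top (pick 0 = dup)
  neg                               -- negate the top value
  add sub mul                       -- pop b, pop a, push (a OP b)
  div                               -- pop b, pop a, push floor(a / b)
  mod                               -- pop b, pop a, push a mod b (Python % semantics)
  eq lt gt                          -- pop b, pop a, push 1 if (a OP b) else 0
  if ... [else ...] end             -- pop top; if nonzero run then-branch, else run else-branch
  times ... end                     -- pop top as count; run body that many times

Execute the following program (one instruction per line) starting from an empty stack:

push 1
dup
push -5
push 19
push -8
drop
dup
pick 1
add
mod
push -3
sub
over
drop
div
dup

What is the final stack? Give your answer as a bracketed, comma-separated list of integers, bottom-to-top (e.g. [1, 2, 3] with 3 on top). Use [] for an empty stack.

Answer: [1, 1, -1, -1]

Derivation:
After 'push 1': [1]
After 'dup': [1, 1]
After 'push -5': [1, 1, -5]
After 'push 19': [1, 1, -5, 19]
After 'push -8': [1, 1, -5, 19, -8]
After 'drop': [1, 1, -5, 19]
After 'dup': [1, 1, -5, 19, 19]
After 'pick 1': [1, 1, -5, 19, 19, 19]
After 'add': [1, 1, -5, 19, 38]
After 'mod': [1, 1, -5, 19]
After 'push -3': [1, 1, -5, 19, -3]
After 'sub': [1, 1, -5, 22]
After 'over': [1, 1, -5, 22, -5]
After 'drop': [1, 1, -5, 22]
After 'div': [1, 1, -1]
After 'dup': [1, 1, -1, -1]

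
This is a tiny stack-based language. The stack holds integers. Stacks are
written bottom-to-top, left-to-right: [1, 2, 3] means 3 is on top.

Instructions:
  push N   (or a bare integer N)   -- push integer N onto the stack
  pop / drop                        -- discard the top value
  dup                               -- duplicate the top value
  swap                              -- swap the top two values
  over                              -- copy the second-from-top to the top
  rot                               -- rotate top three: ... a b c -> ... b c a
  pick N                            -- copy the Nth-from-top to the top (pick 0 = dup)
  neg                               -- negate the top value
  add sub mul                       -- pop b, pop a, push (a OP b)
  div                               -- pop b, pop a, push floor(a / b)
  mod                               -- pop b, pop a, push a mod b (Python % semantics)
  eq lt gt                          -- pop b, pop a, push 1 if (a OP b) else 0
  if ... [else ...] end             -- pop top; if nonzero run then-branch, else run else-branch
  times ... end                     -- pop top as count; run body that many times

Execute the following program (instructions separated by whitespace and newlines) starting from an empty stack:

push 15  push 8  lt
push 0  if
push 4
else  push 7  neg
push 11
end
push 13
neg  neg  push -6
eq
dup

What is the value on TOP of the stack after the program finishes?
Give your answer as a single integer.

Answer: 0

Derivation:
After 'push 15': [15]
After 'push 8': [15, 8]
After 'lt': [0]
After 'push 0': [0, 0]
After 'if': [0]
After 'push 7': [0, 7]
After 'neg': [0, -7]
After 'push 11': [0, -7, 11]
After 'push 13': [0, -7, 11, 13]
After 'neg': [0, -7, 11, -13]
After 'neg': [0, -7, 11, 13]
After 'push -6': [0, -7, 11, 13, -6]
After 'eq': [0, -7, 11, 0]
After 'dup': [0, -7, 11, 0, 0]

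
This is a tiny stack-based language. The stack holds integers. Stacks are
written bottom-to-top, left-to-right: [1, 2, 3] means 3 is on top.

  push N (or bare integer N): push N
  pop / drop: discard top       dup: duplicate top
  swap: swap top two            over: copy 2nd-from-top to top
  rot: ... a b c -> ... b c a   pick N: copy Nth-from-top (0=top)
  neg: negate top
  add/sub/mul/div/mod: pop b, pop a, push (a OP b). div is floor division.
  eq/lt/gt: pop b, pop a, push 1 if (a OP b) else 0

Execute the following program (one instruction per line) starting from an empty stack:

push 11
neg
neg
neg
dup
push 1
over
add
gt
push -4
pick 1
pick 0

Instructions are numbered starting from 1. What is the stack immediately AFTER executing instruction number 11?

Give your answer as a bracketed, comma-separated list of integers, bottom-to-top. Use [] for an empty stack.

Step 1 ('push 11'): [11]
Step 2 ('neg'): [-11]
Step 3 ('neg'): [11]
Step 4 ('neg'): [-11]
Step 5 ('dup'): [-11, -11]
Step 6 ('push 1'): [-11, -11, 1]
Step 7 ('over'): [-11, -11, 1, -11]
Step 8 ('add'): [-11, -11, -10]
Step 9 ('gt'): [-11, 0]
Step 10 ('push -4'): [-11, 0, -4]
Step 11 ('pick 1'): [-11, 0, -4, 0]

Answer: [-11, 0, -4, 0]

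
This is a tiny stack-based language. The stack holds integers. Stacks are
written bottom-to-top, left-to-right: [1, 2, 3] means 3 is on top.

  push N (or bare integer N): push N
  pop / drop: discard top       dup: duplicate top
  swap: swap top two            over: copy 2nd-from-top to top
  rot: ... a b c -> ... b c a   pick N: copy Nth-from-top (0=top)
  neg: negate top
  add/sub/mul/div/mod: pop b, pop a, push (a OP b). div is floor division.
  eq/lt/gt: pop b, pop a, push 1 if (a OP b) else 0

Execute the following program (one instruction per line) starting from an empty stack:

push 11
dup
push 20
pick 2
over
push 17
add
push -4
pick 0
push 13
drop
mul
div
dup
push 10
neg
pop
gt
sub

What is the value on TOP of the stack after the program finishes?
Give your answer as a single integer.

Answer: 11

Derivation:
After 'push 11': [11]
After 'dup': [11, 11]
After 'push 20': [11, 11, 20]
After 'pick 2': [11, 11, 20, 11]
After 'over': [11, 11, 20, 11, 20]
After 'push 17': [11, 11, 20, 11, 20, 17]
After 'add': [11, 11, 20, 11, 37]
After 'push -4': [11, 11, 20, 11, 37, -4]
After 'pick 0': [11, 11, 20, 11, 37, -4, -4]
After 'push 13': [11, 11, 20, 11, 37, -4, -4, 13]
After 'drop': [11, 11, 20, 11, 37, -4, -4]
After 'mul': [11, 11, 20, 11, 37, 16]
After 'div': [11, 11, 20, 11, 2]
After 'dup': [11, 11, 20, 11, 2, 2]
After 'push 10': [11, 11, 20, 11, 2, 2, 10]
After 'neg': [11, 11, 20, 11, 2, 2, -10]
After 'pop': [11, 11, 20, 11, 2, 2]
After 'gt': [11, 11, 20, 11, 0]
After 'sub': [11, 11, 20, 11]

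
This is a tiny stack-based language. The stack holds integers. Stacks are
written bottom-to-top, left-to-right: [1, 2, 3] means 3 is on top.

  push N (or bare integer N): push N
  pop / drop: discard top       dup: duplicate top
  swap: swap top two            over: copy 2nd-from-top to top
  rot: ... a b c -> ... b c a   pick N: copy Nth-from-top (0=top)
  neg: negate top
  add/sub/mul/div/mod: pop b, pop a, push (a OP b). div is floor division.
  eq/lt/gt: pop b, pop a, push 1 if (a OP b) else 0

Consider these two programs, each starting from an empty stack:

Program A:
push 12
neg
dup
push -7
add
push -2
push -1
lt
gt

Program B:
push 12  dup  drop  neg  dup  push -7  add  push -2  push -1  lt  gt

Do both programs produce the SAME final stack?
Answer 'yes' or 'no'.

Program A trace:
  After 'push 12': [12]
  After 'neg': [-12]
  After 'dup': [-12, -12]
  After 'push -7': [-12, -12, -7]
  After 'add': [-12, -19]
  After 'push -2': [-12, -19, -2]
  After 'push -1': [-12, -19, -2, -1]
  After 'lt': [-12, -19, 1]
  After 'gt': [-12, 0]
Program A final stack: [-12, 0]

Program B trace:
  After 'push 12': [12]
  After 'dup': [12, 12]
  After 'drop': [12]
  After 'neg': [-12]
  After 'dup': [-12, -12]
  After 'push -7': [-12, -12, -7]
  After 'add': [-12, -19]
  After 'push -2': [-12, -19, -2]
  After 'push -1': [-12, -19, -2, -1]
  After 'lt': [-12, -19, 1]
  After 'gt': [-12, 0]
Program B final stack: [-12, 0]
Same: yes

Answer: yes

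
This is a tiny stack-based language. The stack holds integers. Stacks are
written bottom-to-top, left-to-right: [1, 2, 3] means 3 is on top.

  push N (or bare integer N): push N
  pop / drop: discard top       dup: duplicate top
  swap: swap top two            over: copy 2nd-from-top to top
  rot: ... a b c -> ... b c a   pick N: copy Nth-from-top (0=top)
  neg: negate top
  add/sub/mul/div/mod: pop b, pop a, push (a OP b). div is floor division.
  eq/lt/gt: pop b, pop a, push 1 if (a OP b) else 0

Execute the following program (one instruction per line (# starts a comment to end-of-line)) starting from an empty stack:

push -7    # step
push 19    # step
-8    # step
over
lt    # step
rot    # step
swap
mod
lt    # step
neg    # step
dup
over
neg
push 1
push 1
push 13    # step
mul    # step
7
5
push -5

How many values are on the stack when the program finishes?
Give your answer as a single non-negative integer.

Answer: 8

Derivation:
After 'push -7': stack = [-7] (depth 1)
After 'push 19': stack = [-7, 19] (depth 2)
After 'push -8': stack = [-7, 19, -8] (depth 3)
After 'over': stack = [-7, 19, -8, 19] (depth 4)
After 'lt': stack = [-7, 19, 1] (depth 3)
After 'rot': stack = [19, 1, -7] (depth 3)
After 'swap': stack = [19, -7, 1] (depth 3)
After 'mod': stack = [19, 0] (depth 2)
After 'lt': stack = [0] (depth 1)
After 'neg': stack = [0] (depth 1)
After 'dup': stack = [0, 0] (depth 2)
After 'over': stack = [0, 0, 0] (depth 3)
After 'neg': stack = [0, 0, 0] (depth 3)
After 'push 1': stack = [0, 0, 0, 1] (depth 4)
After 'push 1': stack = [0, 0, 0, 1, 1] (depth 5)
After 'push 13': stack = [0, 0, 0, 1, 1, 13] (depth 6)
After 'mul': stack = [0, 0, 0, 1, 13] (depth 5)
After 'push 7': stack = [0, 0, 0, 1, 13, 7] (depth 6)
After 'push 5': stack = [0, 0, 0, 1, 13, 7, 5] (depth 7)
After 'push -5': stack = [0, 0, 0, 1, 13, 7, 5, -5] (depth 8)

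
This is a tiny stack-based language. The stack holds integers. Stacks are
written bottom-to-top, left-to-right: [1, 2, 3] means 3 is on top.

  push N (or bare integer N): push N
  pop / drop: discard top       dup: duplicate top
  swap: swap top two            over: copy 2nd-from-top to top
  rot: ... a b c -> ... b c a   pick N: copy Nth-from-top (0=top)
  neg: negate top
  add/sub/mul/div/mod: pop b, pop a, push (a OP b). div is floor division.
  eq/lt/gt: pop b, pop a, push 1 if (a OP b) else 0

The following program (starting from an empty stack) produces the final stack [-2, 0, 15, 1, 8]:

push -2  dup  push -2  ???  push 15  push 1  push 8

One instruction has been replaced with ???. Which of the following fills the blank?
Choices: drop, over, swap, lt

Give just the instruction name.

Answer: lt

Derivation:
Stack before ???: [-2, -2, -2]
Stack after ???:  [-2, 0]
Checking each choice:
  drop: produces [-2, -2, 15, 1, 8]
  over: produces [-2, -2, -2, -2, 15, 1, 8]
  swap: produces [-2, -2, -2, 15, 1, 8]
  lt: MATCH


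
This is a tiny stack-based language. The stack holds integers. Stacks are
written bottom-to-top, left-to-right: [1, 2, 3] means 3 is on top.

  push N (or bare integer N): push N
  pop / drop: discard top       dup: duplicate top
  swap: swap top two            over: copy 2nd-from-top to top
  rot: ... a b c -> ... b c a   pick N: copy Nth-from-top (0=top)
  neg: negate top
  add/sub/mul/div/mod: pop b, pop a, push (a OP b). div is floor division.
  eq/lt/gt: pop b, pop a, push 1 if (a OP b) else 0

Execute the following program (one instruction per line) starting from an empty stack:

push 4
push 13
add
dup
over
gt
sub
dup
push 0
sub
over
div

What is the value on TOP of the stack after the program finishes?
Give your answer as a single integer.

Answer: 1

Derivation:
After 'push 4': [4]
After 'push 13': [4, 13]
After 'add': [17]
After 'dup': [17, 17]
After 'over': [17, 17, 17]
After 'gt': [17, 0]
After 'sub': [17]
After 'dup': [17, 17]
After 'push 0': [17, 17, 0]
After 'sub': [17, 17]
After 'over': [17, 17, 17]
After 'div': [17, 1]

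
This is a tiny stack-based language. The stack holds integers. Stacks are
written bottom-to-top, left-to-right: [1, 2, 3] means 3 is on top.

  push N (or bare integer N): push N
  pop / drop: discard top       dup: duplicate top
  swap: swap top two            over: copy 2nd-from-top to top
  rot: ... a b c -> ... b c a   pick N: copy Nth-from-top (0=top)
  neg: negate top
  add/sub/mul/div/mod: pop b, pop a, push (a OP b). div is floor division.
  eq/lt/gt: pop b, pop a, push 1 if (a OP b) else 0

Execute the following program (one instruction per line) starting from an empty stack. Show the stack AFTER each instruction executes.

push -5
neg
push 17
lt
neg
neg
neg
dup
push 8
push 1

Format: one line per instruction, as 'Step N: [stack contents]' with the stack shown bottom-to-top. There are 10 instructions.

Step 1: [-5]
Step 2: [5]
Step 3: [5, 17]
Step 4: [1]
Step 5: [-1]
Step 6: [1]
Step 7: [-1]
Step 8: [-1, -1]
Step 9: [-1, -1, 8]
Step 10: [-1, -1, 8, 1]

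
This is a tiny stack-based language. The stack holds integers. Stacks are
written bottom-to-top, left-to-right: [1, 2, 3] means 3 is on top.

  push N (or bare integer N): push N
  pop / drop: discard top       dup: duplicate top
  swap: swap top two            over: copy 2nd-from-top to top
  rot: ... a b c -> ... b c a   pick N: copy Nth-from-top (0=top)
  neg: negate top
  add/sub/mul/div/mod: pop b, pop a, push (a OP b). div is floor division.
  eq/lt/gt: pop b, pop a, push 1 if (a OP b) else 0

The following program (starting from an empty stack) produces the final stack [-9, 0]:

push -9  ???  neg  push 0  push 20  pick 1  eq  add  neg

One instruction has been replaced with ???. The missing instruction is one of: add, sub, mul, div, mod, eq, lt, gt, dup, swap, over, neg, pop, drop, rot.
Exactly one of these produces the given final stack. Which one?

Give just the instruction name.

Stack before ???: [-9]
Stack after ???:  [9]
The instruction that transforms [-9] -> [9] is: neg

Answer: neg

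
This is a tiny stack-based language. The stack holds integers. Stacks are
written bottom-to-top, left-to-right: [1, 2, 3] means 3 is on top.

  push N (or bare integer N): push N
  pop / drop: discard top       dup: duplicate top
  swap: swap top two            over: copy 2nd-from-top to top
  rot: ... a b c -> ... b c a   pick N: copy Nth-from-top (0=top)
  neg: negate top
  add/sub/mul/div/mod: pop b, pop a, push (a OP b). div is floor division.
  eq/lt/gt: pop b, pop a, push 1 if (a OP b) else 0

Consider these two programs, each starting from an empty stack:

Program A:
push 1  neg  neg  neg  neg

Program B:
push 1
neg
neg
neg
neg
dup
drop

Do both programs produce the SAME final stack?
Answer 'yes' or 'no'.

Answer: yes

Derivation:
Program A trace:
  After 'push 1': [1]
  After 'neg': [-1]
  After 'neg': [1]
  After 'neg': [-1]
  After 'neg': [1]
Program A final stack: [1]

Program B trace:
  After 'push 1': [1]
  After 'neg': [-1]
  After 'neg': [1]
  After 'neg': [-1]
  After 'neg': [1]
  After 'dup': [1, 1]
  After 'drop': [1]
Program B final stack: [1]
Same: yes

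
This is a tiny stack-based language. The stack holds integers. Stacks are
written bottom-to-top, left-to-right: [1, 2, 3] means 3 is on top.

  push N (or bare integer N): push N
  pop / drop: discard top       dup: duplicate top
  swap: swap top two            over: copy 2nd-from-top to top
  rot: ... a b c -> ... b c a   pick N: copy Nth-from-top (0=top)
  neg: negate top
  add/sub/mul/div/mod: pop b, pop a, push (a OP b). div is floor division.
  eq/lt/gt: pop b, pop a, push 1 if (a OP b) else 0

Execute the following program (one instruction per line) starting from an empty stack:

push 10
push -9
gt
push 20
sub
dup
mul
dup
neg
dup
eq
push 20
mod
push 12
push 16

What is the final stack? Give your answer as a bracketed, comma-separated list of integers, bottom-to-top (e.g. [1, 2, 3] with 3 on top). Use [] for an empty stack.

After 'push 10': [10]
After 'push -9': [10, -9]
After 'gt': [1]
After 'push 20': [1, 20]
After 'sub': [-19]
After 'dup': [-19, -19]
After 'mul': [361]
After 'dup': [361, 361]
After 'neg': [361, -361]
After 'dup': [361, -361, -361]
After 'eq': [361, 1]
After 'push 20': [361, 1, 20]
After 'mod': [361, 1]
After 'push 12': [361, 1, 12]
After 'push 16': [361, 1, 12, 16]

Answer: [361, 1, 12, 16]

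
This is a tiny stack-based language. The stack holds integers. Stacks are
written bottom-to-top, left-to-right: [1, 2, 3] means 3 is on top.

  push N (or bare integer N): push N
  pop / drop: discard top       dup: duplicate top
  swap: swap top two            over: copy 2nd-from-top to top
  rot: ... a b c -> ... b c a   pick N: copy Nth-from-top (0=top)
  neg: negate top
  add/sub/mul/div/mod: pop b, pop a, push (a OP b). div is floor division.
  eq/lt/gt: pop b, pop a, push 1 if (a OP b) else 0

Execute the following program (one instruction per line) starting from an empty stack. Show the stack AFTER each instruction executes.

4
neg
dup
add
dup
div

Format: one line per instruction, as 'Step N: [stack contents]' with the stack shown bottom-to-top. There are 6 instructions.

Step 1: [4]
Step 2: [-4]
Step 3: [-4, -4]
Step 4: [-8]
Step 5: [-8, -8]
Step 6: [1]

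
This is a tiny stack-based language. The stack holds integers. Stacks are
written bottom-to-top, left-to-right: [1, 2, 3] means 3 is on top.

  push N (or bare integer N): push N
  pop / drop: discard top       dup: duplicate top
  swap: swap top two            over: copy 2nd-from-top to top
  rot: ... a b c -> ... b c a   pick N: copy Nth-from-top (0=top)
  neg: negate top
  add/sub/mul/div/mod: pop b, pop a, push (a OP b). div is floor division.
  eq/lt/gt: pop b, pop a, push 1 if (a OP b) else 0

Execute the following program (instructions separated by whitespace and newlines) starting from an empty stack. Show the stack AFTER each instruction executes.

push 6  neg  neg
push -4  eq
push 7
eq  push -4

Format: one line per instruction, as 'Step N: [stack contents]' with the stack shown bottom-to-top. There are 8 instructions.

Step 1: [6]
Step 2: [-6]
Step 3: [6]
Step 4: [6, -4]
Step 5: [0]
Step 6: [0, 7]
Step 7: [0]
Step 8: [0, -4]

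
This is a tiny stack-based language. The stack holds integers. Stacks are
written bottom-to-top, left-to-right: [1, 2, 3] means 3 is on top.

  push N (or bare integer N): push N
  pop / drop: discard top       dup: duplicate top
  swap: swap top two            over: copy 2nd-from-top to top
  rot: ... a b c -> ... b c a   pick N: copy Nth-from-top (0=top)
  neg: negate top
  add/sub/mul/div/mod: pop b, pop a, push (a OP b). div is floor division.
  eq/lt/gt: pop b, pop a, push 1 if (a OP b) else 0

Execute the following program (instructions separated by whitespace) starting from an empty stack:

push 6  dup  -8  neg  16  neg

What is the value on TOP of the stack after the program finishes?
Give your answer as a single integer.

Answer: -16

Derivation:
After 'push 6': [6]
After 'dup': [6, 6]
After 'push -8': [6, 6, -8]
After 'neg': [6, 6, 8]
After 'push 16': [6, 6, 8, 16]
After 'neg': [6, 6, 8, -16]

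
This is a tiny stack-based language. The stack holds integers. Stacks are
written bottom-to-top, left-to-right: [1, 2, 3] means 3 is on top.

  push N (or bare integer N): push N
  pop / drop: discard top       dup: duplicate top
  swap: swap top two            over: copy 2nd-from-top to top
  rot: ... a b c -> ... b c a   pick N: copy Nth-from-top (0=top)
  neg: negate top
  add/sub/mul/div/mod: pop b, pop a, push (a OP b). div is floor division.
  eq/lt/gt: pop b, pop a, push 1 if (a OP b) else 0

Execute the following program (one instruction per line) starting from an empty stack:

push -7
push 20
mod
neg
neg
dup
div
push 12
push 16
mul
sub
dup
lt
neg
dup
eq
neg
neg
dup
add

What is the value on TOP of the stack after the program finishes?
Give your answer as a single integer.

Answer: 2

Derivation:
After 'push -7': [-7]
After 'push 20': [-7, 20]
After 'mod': [13]
After 'neg': [-13]
After 'neg': [13]
After 'dup': [13, 13]
After 'div': [1]
After 'push 12': [1, 12]
After 'push 16': [1, 12, 16]
After 'mul': [1, 192]
After 'sub': [-191]
After 'dup': [-191, -191]
After 'lt': [0]
After 'neg': [0]
After 'dup': [0, 0]
After 'eq': [1]
After 'neg': [-1]
After 'neg': [1]
After 'dup': [1, 1]
After 'add': [2]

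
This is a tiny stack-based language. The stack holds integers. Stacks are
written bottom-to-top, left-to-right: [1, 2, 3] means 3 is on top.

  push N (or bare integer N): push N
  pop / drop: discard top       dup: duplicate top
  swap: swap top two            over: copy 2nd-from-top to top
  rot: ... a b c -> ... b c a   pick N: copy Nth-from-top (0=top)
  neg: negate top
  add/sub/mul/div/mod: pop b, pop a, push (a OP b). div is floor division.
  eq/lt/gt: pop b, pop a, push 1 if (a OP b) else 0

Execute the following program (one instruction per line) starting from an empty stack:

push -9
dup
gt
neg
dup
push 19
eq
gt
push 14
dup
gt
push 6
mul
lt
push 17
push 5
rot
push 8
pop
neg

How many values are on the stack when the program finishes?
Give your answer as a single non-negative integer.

After 'push -9': stack = [-9] (depth 1)
After 'dup': stack = [-9, -9] (depth 2)
After 'gt': stack = [0] (depth 1)
After 'neg': stack = [0] (depth 1)
After 'dup': stack = [0, 0] (depth 2)
After 'push 19': stack = [0, 0, 19] (depth 3)
After 'eq': stack = [0, 0] (depth 2)
After 'gt': stack = [0] (depth 1)
After 'push 14': stack = [0, 14] (depth 2)
After 'dup': stack = [0, 14, 14] (depth 3)
After 'gt': stack = [0, 0] (depth 2)
After 'push 6': stack = [0, 0, 6] (depth 3)
After 'mul': stack = [0, 0] (depth 2)
After 'lt': stack = [0] (depth 1)
After 'push 17': stack = [0, 17] (depth 2)
After 'push 5': stack = [0, 17, 5] (depth 3)
After 'rot': stack = [17, 5, 0] (depth 3)
After 'push 8': stack = [17, 5, 0, 8] (depth 4)
After 'pop': stack = [17, 5, 0] (depth 3)
After 'neg': stack = [17, 5, 0] (depth 3)

Answer: 3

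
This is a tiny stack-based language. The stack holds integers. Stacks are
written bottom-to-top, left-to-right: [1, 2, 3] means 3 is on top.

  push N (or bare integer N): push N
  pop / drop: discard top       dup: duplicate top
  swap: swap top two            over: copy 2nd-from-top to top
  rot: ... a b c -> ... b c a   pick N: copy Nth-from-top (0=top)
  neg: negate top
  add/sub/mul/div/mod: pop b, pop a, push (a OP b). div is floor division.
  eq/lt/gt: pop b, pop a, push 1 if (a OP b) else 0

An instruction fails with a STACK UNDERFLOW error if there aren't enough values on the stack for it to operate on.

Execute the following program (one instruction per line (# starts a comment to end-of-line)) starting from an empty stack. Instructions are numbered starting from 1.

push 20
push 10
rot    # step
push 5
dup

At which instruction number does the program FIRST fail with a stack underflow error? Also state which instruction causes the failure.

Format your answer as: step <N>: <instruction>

Answer: step 3: rot

Derivation:
Step 1 ('push 20'): stack = [20], depth = 1
Step 2 ('push 10'): stack = [20, 10], depth = 2
Step 3 ('rot'): needs 3 value(s) but depth is 2 — STACK UNDERFLOW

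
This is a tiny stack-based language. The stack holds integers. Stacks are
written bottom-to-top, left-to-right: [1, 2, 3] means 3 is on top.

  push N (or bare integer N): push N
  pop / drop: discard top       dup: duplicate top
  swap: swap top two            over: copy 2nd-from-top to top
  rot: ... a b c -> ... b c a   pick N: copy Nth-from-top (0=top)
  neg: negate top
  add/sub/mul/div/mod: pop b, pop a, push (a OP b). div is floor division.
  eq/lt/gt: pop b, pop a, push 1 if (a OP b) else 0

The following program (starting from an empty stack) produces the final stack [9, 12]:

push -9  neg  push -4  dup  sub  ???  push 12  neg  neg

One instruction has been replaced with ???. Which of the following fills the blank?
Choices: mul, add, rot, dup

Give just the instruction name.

Answer: add

Derivation:
Stack before ???: [9, 0]
Stack after ???:  [9]
Checking each choice:
  mul: produces [0, 12]
  add: MATCH
  rot: stack underflow (need 3, have 2)
  dup: produces [9, 0, 0, 12]


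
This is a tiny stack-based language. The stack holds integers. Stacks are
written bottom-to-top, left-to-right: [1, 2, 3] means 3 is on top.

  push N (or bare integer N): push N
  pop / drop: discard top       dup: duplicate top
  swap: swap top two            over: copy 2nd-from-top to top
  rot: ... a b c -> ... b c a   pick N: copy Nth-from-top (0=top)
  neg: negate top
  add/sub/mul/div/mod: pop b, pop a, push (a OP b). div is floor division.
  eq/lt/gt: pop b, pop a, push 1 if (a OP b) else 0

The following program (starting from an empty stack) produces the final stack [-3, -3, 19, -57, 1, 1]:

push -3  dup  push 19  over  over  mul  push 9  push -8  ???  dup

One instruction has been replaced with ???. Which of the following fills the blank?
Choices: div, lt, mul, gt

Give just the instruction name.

Answer: gt

Derivation:
Stack before ???: [-3, -3, 19, -57, 9, -8]
Stack after ???:  [-3, -3, 19, -57, 1]
Checking each choice:
  div: produces [-3, -3, 19, -57, -2, -2]
  lt: produces [-3, -3, 19, -57, 0, 0]
  mul: produces [-3, -3, 19, -57, -72, -72]
  gt: MATCH


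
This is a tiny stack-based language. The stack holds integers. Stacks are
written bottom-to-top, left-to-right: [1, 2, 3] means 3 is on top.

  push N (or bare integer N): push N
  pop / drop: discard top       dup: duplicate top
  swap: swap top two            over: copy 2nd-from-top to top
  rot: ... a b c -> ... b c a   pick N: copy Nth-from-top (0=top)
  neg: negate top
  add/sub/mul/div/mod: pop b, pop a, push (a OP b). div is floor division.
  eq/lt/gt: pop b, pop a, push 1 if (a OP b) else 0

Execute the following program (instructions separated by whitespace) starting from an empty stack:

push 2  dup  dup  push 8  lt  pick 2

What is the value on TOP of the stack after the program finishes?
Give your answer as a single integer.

After 'push 2': [2]
After 'dup': [2, 2]
After 'dup': [2, 2, 2]
After 'push 8': [2, 2, 2, 8]
After 'lt': [2, 2, 1]
After 'pick 2': [2, 2, 1, 2]

Answer: 2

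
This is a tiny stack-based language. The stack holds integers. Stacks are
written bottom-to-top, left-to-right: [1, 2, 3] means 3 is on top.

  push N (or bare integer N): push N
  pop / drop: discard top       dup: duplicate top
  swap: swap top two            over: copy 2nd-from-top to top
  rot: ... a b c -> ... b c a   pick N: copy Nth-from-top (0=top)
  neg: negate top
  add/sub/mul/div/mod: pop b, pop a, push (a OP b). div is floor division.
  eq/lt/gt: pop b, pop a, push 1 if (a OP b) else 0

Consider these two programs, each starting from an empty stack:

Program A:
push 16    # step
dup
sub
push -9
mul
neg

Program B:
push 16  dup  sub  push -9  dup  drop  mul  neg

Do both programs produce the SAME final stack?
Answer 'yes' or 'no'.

Answer: yes

Derivation:
Program A trace:
  After 'push 16': [16]
  After 'dup': [16, 16]
  After 'sub': [0]
  After 'push -9': [0, -9]
  After 'mul': [0]
  After 'neg': [0]
Program A final stack: [0]

Program B trace:
  After 'push 16': [16]
  After 'dup': [16, 16]
  After 'sub': [0]
  After 'push -9': [0, -9]
  After 'dup': [0, -9, -9]
  After 'drop': [0, -9]
  After 'mul': [0]
  After 'neg': [0]
Program B final stack: [0]
Same: yes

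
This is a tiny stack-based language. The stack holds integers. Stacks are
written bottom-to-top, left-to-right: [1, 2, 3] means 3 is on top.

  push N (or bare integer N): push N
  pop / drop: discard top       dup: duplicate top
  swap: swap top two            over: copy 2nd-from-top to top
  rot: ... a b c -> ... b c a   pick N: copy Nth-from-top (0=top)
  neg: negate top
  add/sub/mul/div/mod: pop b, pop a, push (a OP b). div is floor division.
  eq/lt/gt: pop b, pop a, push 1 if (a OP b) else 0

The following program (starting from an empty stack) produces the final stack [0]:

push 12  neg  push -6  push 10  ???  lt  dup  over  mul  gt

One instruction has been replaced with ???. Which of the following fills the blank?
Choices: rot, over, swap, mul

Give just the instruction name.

Answer: mul

Derivation:
Stack before ???: [-12, -6, 10]
Stack after ???:  [-12, -60]
Checking each choice:
  rot: produces [-6, 0]
  over: produces [-12, -6, 0]
  swap: produces [-12, 0]
  mul: MATCH


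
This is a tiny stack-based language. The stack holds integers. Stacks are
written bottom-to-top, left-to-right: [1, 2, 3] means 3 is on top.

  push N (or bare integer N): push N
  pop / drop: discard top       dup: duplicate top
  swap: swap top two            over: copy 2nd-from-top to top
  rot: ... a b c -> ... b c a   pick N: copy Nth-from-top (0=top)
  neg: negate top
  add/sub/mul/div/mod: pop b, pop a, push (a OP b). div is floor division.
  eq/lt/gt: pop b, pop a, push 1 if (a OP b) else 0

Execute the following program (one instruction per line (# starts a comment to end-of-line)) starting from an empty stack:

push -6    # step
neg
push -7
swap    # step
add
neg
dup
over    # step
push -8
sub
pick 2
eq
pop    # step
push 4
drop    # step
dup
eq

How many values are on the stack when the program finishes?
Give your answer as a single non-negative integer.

After 'push -6': stack = [-6] (depth 1)
After 'neg': stack = [6] (depth 1)
After 'push -7': stack = [6, -7] (depth 2)
After 'swap': stack = [-7, 6] (depth 2)
After 'add': stack = [-1] (depth 1)
After 'neg': stack = [1] (depth 1)
After 'dup': stack = [1, 1] (depth 2)
After 'over': stack = [1, 1, 1] (depth 3)
After 'push -8': stack = [1, 1, 1, -8] (depth 4)
After 'sub': stack = [1, 1, 9] (depth 3)
After 'pick 2': stack = [1, 1, 9, 1] (depth 4)
After 'eq': stack = [1, 1, 0] (depth 3)
After 'pop': stack = [1, 1] (depth 2)
After 'push 4': stack = [1, 1, 4] (depth 3)
After 'drop': stack = [1, 1] (depth 2)
After 'dup': stack = [1, 1, 1] (depth 3)
After 'eq': stack = [1, 1] (depth 2)

Answer: 2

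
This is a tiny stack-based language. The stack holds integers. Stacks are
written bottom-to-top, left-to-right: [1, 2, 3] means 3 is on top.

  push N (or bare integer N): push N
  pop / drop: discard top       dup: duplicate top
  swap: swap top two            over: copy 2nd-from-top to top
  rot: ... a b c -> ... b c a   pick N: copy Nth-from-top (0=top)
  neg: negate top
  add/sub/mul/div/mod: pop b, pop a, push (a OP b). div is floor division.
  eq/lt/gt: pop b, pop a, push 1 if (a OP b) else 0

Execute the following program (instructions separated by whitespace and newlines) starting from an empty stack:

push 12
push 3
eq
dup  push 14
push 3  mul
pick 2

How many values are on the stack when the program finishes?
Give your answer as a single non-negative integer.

After 'push 12': stack = [12] (depth 1)
After 'push 3': stack = [12, 3] (depth 2)
After 'eq': stack = [0] (depth 1)
After 'dup': stack = [0, 0] (depth 2)
After 'push 14': stack = [0, 0, 14] (depth 3)
After 'push 3': stack = [0, 0, 14, 3] (depth 4)
After 'mul': stack = [0, 0, 42] (depth 3)
After 'pick 2': stack = [0, 0, 42, 0] (depth 4)

Answer: 4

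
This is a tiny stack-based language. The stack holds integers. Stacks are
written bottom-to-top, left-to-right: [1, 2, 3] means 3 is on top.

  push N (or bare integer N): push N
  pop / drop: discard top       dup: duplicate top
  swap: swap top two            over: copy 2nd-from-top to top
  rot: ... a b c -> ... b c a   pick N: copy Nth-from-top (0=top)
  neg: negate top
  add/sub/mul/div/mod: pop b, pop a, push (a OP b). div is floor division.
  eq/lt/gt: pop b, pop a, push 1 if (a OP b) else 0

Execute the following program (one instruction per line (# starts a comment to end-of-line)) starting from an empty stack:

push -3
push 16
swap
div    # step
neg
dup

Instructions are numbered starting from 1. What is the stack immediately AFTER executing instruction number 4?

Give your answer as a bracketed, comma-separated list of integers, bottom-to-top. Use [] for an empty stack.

Answer: [-6]

Derivation:
Step 1 ('push -3'): [-3]
Step 2 ('push 16'): [-3, 16]
Step 3 ('swap'): [16, -3]
Step 4 ('div'): [-6]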